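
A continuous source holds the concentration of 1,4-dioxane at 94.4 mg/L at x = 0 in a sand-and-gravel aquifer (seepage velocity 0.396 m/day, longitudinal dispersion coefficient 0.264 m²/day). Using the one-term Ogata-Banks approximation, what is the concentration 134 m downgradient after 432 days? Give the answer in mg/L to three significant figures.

93.7 mg/L

For a continuous step input, C/C₀ ≈ ½·erfc((x−vt)/(2√(Dt))).
vt = 0.396 × 432 = 171.072 m and 2√(Dt) = 2√(0.264 × 432) = 21.36 m.
Argument (x−vt)/(2√(Dt)) = (134 − 171.072)/21.36 = -1.736; ½·erfc(-1.736) = 0.9930.
C = 94.4 × 0.9930 = 93.7 mg/L.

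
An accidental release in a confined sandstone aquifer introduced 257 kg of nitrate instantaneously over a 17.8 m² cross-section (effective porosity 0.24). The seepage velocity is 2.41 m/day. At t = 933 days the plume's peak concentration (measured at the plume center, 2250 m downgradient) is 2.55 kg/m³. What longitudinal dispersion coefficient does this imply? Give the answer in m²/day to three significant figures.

0.0475 m²/day

At the plume center C_max = M/(n_e·A·√(4πDt)), so D = M²/(4πt·(n_e·A·C_max)²).
n_e·A·C_max = 0.24 × 17.8 × 2.55 = 10.89 kg/m.
D = 257²/(4π × 933 × 10.89²) = 0.0475 m²/day.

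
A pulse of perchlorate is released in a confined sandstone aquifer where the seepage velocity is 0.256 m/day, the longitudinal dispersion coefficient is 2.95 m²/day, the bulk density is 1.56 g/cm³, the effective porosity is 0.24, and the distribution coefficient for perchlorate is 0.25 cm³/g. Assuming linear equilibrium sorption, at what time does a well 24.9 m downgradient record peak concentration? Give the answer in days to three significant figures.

Retardation factor R = 1 + ρ_b·K_d/n = 1 + 1.56 × 0.25/0.24 = 2.625.
Sorption retards both mechanisms: v_R = v/R = 0.09752 m/day, D_R = D/R = 1.124 m²/day.
Peak time from v_R²t² + 2D_R t − x² = 0: t = (√(D_R² + v_R²x²) − D_R)/v_R².
√(D_R² + v_R²x²) = √(1.124² + 0.09752² × 24.9²) = 2.676; v_R² = 0.009510.
t = (2.676 − 1.124)/0.009510 = 163 days.

163 days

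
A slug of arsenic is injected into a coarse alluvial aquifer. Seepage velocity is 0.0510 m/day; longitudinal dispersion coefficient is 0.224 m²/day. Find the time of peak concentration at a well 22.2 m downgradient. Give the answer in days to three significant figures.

358 days

For the 1D instantaneous-source solution, setting ∂C/∂t = 0 at fixed x gives v²t² + 2Dt − x² = 0, so t = (√(D² + v²x²) − D)/v².
√(D² + v²x²) = √(0.224² + 0.0510² × 22.2²) = 1.154; v² = 0.002601.
t = (1.154 − 0.224)/0.002601 = 358 days (vs. the pure-advection estimate x/v = 435 d).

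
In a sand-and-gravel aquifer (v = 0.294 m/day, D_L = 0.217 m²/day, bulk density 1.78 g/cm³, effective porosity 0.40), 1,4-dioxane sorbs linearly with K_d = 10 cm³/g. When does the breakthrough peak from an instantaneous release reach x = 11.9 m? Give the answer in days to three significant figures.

Retardation factor R = 1 + ρ_b·K_d/n = 1 + 1.78 × 10/0.40 = 45.50.
Sorption retards both mechanisms: v_R = v/R = 0.006462 m/day, D_R = D/R = 0.004769 m²/day.
Peak time from v_R²t² + 2D_R t − x² = 0: t = (√(D_R² + v_R²x²) − D_R)/v_R².
√(D_R² + v_R²x²) = √(0.004769² + 0.006462² × 11.9²) = 0.07705; v_R² = 4.176e-05.
t = (0.07705 − 0.004769)/4.176e-05 = 1730 days.

1730 days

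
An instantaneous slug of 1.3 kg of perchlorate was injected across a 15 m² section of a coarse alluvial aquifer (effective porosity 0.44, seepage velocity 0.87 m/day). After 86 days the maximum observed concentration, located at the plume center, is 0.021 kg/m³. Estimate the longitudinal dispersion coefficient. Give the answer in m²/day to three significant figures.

0.0814 m²/day

At the plume center C_max = M/(n_e·A·√(4πDt)), so D = M²/(4πt·(n_e·A·C_max)²).
n_e·A·C_max = 0.44 × 15 × 0.021 = 0.1386 kg/m.
D = 1.3²/(4π × 86 × 0.1386²) = 0.0814 m²/day.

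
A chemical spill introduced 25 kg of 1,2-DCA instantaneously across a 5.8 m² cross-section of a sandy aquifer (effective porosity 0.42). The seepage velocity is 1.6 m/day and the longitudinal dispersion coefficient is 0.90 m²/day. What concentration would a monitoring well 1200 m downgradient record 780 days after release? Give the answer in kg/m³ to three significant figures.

0.0481 kg/m³

For an instantaneous plane source, C(x,t) = M/(n_e·A·√(4πDt)) · exp(−(x−vt)²/(4Dt)), with n_e·A the pore (flow) area.
Plume center vt = 1.6 × 780 = 1248 m, so the well at 1200 m is 48 m upgradient of the peak.
√(4πDt) = 93.92 m, giving peak height M/(n_e·A·√(4πDt)) = 25/(0.42 × 5.8 × 93.92) = 0.1093 kg/m³.
(x−vt)²/(4Dt) = (-48)²/(4 × 0.90 × 780) = 0.8205; exp(−0.8205) = 0.4402.
C = 0.1093 × 0.4402 = 0.0481 kg/m³.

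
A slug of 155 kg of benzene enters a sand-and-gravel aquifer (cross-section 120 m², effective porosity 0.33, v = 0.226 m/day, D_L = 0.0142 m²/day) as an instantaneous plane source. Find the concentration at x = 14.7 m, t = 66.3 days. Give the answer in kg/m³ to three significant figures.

For an instantaneous plane source, C(x,t) = M/(n_e·A·√(4πDt)) · exp(−(x−vt)²/(4Dt)), with n_e·A the pore (flow) area.
Plume center vt = 0.226 × 66.3 = 14.9838 m, so the well at 14.7 m is 0.2838 m upgradient of the peak.
√(4πDt) = 3.440 m, giving peak height M/(n_e·A·√(4πDt)) = 155/(0.33 × 120 × 3.440) = 1.138 kg/m³.
(x−vt)²/(4Dt) = (-0.2838)²/(4 × 0.0142 × 66.3) = 0.02139; exp(−0.02139) = 0.9788.
C = 1.138 × 0.9788 = 1.11 kg/m³.

1.11 kg/m³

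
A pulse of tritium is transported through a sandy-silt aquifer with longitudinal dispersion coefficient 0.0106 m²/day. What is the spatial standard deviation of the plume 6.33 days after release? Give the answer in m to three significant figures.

0.366 m

Dispersive spreading gives a Gaussian with σ² = 2Dt; advection only shifts the center.
σ = √(2 × 0.0106 × 6.33) = 0.366 m.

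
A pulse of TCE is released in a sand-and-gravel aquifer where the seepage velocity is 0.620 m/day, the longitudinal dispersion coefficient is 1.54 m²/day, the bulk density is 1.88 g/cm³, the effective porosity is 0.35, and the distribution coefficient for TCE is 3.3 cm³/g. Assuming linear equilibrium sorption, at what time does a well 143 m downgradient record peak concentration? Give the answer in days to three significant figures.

4240 days

Retardation factor R = 1 + ρ_b·K_d/n = 1 + 1.88 × 3.3/0.35 = 18.73.
Sorption retards both mechanisms: v_R = v/R = 0.03310 m/day, D_R = D/R = 0.08222 m²/day.
Peak time from v_R²t² + 2D_R t − x² = 0: t = (√(D_R² + v_R²x²) − D_R)/v_R².
√(D_R² + v_R²x²) = √(0.08222² + 0.03310² × 143²) = 4.734; v_R² = 0.001096.
t = (4.734 − 0.08222)/0.001096 = 4240 days.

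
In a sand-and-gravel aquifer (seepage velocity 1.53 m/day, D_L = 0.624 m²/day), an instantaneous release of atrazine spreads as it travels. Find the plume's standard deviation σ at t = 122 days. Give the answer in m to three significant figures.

12.3 m

Dispersive spreading gives a Gaussian with σ² = 2Dt; advection only shifts the center.
σ = √(2 × 0.624 × 122) = 12.3 m.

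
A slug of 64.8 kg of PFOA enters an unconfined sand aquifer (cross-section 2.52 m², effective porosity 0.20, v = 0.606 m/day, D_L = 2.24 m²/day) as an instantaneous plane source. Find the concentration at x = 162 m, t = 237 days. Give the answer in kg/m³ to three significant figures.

For an instantaneous plane source, C(x,t) = M/(n_e·A·√(4πDt)) · exp(−(x−vt)²/(4Dt)), with n_e·A the pore (flow) area.
Plume center vt = 0.606 × 237 = 143.622 m, so the well at 162 m is 18.378 m downgradient of the peak.
√(4πDt) = 81.68 m, giving peak height M/(n_e·A·√(4πDt)) = 64.8/(0.20 × 2.52 × 81.68) = 1.574 kg/m³.
(x−vt)²/(4Dt) = (18.378)²/(4 × 2.24 × 237) = 0.1591; exp(−0.1591) = 0.8529.
C = 1.574 × 0.8529 = 1.34 kg/m³.

1.34 kg/m³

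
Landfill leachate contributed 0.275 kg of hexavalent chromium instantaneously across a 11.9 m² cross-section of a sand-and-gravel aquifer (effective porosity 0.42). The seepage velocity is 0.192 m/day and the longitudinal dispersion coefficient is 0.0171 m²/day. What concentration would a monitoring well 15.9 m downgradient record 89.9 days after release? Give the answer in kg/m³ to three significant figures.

For an instantaneous plane source, C(x,t) = M/(n_e·A·√(4πDt)) · exp(−(x−vt)²/(4Dt)), with n_e·A the pore (flow) area.
Plume center vt = 0.192 × 89.9 = 17.2608 m, so the well at 15.9 m is 1.3608 m upgradient of the peak.
√(4πDt) = 4.395 m, giving peak height M/(n_e·A·√(4πDt)) = 0.275/(0.42 × 11.9 × 4.395) = 0.01252 kg/m³.
(x−vt)²/(4Dt) = (-1.3608)²/(4 × 0.0171 × 89.9) = 0.3011; exp(−0.3011) = 0.7400.
C = 0.01252 × 0.7400 = 0.00926 kg/m³.

0.00926 kg/m³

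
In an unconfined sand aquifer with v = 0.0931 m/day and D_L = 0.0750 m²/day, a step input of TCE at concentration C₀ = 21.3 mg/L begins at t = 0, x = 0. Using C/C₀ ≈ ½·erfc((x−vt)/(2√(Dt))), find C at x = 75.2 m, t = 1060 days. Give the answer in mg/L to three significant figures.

20.6 mg/L

For a continuous step input, C/C₀ ≈ ½·erfc((x−vt)/(2√(Dt))).
vt = 0.0931 × 1060 = 98.686 m and 2√(Dt) = 2√(0.0750 × 1060) = 17.83 m.
Argument (x−vt)/(2√(Dt)) = (75.2 − 98.686)/17.83 = -1.317; ½·erfc(-1.317) = 0.9687.
C = 21.3 × 0.9687 = 20.6 mg/L.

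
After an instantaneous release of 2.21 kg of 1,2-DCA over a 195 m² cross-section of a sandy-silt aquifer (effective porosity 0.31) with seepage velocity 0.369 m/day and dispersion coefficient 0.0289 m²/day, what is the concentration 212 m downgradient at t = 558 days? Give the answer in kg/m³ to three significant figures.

0.00144 kg/m³

For an instantaneous plane source, C(x,t) = M/(n_e·A·√(4πDt)) · exp(−(x−vt)²/(4Dt)), with n_e·A the pore (flow) area.
Plume center vt = 0.369 × 558 = 205.902 m, so the well at 212 m is 6.098 m downgradient of the peak.
√(4πDt) = 14.24 m, giving peak height M/(n_e·A·√(4πDt)) = 2.21/(0.31 × 195 × 14.24) = 0.002567 kg/m³.
(x−vt)²/(4Dt) = (6.098)²/(4 × 0.0289 × 558) = 0.5765; exp(−0.5765) = 0.5619.
C = 0.002567 × 0.5619 = 0.00144 kg/m³.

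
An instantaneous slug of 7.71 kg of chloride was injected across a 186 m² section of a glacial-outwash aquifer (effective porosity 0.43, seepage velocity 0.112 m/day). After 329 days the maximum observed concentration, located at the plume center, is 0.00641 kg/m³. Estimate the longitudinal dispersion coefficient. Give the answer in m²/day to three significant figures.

0.0547 m²/day

At the plume center C_max = M/(n_e·A·√(4πDt)), so D = M²/(4πt·(n_e·A·C_max)²).
n_e·A·C_max = 0.43 × 186 × 0.00641 = 0.5127 kg/m.
D = 7.71²/(4π × 329 × 0.5127²) = 0.0547 m²/day.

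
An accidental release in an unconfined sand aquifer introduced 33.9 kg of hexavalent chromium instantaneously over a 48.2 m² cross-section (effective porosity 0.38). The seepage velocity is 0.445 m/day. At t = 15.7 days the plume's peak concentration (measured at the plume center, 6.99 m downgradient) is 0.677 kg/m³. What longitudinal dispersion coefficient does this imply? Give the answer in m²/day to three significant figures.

0.0379 m²/day

At the plume center C_max = M/(n_e·A·√(4πDt)), so D = M²/(4πt·(n_e·A·C_max)²).
n_e·A·C_max = 0.38 × 48.2 × 0.677 = 12.40 kg/m.
D = 33.9²/(4π × 15.7 × 12.40²) = 0.0379 m²/day.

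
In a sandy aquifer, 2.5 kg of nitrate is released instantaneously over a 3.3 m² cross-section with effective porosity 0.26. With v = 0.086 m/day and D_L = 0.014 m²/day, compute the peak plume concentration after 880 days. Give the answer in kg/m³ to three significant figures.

The peak of an instantaneous 1D plume sits at x = vt; there the Gaussian factor is 1 and C_max = M/(n_e·A·√(4πDt)), where n_e·A is the pore area the mass is dissolved in.
√(4πDt) = √(4π × 0.014 × 880) = 12.44 m, so C_max = 2.5/(0.26 × 3.3 × 12.44) = 0.234 kg/m³.

0.234 kg/m³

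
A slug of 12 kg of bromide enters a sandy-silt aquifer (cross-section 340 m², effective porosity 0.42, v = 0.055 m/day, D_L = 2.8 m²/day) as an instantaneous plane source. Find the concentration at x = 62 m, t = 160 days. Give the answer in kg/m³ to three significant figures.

0.000231 kg/m³

For an instantaneous plane source, C(x,t) = M/(n_e·A·√(4πDt)) · exp(−(x−vt)²/(4Dt)), with n_e·A the pore (flow) area.
Plume center vt = 0.055 × 160 = 8.8 m, so the well at 62 m is 53.2 m downgradient of the peak.
√(4πDt) = 75.03 m, giving peak height M/(n_e·A·√(4πDt)) = 12/(0.42 × 340 × 75.03) = 0.001120 kg/m³.
(x−vt)²/(4Dt) = (53.2)²/(4 × 2.8 × 160) = 1.579; exp(−1.579) = 0.2062.
C = 0.001120 × 0.2062 = 0.000231 kg/m³.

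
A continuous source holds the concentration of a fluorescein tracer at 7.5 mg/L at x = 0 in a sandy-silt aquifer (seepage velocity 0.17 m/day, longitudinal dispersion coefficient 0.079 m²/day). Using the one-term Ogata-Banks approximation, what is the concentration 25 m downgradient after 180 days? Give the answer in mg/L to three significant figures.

6.40 mg/L

For a continuous step input, C/C₀ ≈ ½·erfc((x−vt)/(2√(Dt))).
vt = 0.17 × 180 = 30.6 m and 2√(Dt) = 2√(0.079 × 180) = 7.542 m.
Argument (x−vt)/(2√(Dt)) = (25 − 30.6)/7.542 = -0.7425; ½·erfc(-0.7425) = 0.8532.
C = 7.5 × 0.8532 = 6.40 mg/L.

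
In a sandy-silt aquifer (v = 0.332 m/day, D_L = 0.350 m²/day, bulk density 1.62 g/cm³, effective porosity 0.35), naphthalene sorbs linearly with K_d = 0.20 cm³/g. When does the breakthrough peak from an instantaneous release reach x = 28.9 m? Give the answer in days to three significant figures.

162 days

Retardation factor R = 1 + ρ_b·K_d/n = 1 + 1.62 × 0.20/0.35 = 1.926.
Sorption retards both mechanisms: v_R = v/R = 0.1724 m/day, D_R = D/R = 0.1817 m²/day.
Peak time from v_R²t² + 2D_R t − x² = 0: t = (√(D_R² + v_R²x²) − D_R)/v_R².
√(D_R² + v_R²x²) = √(0.1817² + 0.1724² × 28.9²) = 4.986; v_R² = 0.02972.
t = (4.986 − 0.1817)/0.02972 = 162 days.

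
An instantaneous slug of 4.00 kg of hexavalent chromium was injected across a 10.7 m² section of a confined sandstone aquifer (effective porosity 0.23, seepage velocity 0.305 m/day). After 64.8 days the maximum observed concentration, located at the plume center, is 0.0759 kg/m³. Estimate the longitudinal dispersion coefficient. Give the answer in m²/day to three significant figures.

At the plume center C_max = M/(n_e·A·√(4πDt)), so D = M²/(4πt·(n_e·A·C_max)²).
n_e·A·C_max = 0.23 × 10.7 × 0.0759 = 0.1868 kg/m.
D = 4.00²/(4π × 64.8 × 0.1868²) = 0.563 m²/day.

0.563 m²/day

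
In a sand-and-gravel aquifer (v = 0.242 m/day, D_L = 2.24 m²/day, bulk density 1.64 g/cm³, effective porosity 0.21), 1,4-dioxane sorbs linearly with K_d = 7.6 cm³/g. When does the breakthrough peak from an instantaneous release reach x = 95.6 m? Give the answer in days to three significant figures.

Retardation factor R = 1 + ρ_b·K_d/n = 1 + 1.64 × 7.6/0.21 = 60.35.
Sorption retards both mechanisms: v_R = v/R = 0.004010 m/day, D_R = D/R = 0.03712 m²/day.
Peak time from v_R²t² + 2D_R t − x² = 0: t = (√(D_R² + v_R²x²) − D_R)/v_R².
√(D_R² + v_R²x²) = √(0.03712² + 0.004010² × 95.6²) = 0.3851; v_R² = 1.608e-05.
t = (0.3851 − 0.03712)/1.608e-05 = 21600 days.

21600 days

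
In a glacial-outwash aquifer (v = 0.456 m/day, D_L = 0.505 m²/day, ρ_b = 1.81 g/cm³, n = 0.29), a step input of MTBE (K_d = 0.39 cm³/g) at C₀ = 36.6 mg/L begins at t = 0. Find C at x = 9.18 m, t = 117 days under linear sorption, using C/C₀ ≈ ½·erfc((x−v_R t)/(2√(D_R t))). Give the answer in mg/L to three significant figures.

31.5 mg/L

Retardation factor R = 1 + ρ_b·K_d/n = 1 + 1.81 × 0.39/0.29 = 3.434.
Sorption retards both mechanisms: v_R = v/R = 0.1328 m/day, D_R = D/R = 0.1471 m²/day.
v_R·t = 0.1328 × 117 = 15.5376 m; 2√(D_R t) = 8.297 m; argument = (9.18 − 15.5376)/8.297 = -0.7663.
C = C₀ × ½·erfc(-0.7663) = 36.6 × 0.8608 = 31.5 mg/L.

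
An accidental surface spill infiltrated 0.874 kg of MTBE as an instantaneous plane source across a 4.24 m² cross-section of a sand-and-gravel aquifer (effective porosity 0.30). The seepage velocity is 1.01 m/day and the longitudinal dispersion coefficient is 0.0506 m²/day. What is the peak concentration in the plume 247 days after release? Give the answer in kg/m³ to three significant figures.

0.0548 kg/m³

The peak of an instantaneous 1D plume sits at x = vt; there the Gaussian factor is 1 and C_max = M/(n_e·A·√(4πDt)), where n_e·A is the pore area the mass is dissolved in.
√(4πDt) = √(4π × 0.0506 × 247) = 12.53 m, so C_max = 0.874/(0.30 × 4.24 × 12.53) = 0.0548 kg/m³.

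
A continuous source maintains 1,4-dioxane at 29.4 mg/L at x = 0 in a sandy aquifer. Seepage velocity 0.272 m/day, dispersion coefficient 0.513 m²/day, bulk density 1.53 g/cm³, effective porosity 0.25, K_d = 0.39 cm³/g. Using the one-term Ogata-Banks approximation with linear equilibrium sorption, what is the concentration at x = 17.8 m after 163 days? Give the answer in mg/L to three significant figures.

Retardation factor R = 1 + ρ_b·K_d/n = 1 + 1.53 × 0.39/0.25 = 3.387.
Sorption retards both mechanisms: v_R = v/R = 0.08031 m/day, D_R = D/R = 0.1515 m²/day.
v_R·t = 0.08031 × 163 = 13.09053 m; 2√(D_R t) = 9.939 m; argument = (17.8 − 13.09053)/9.939 = 0.4738.
C = C₀ × ½·erfc(0.4738) = 29.4 × 0.2514 = 7.39 mg/L.

7.39 mg/L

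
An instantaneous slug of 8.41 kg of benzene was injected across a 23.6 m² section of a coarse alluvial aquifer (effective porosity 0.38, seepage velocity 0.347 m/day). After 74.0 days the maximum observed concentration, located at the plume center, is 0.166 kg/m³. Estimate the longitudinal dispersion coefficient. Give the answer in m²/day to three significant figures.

At the plume center C_max = M/(n_e·A·√(4πDt)), so D = M²/(4πt·(n_e·A·C_max)²).
n_e·A·C_max = 0.38 × 23.6 × 0.166 = 1.489 kg/m.
D = 8.41²/(4π × 74.0 × 1.489²) = 0.0343 m²/day.

0.0343 m²/day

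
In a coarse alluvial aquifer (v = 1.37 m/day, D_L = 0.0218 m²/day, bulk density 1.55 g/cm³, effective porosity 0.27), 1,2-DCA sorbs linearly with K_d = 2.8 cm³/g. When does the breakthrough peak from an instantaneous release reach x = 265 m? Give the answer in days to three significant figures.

3300 days

Retardation factor R = 1 + ρ_b·K_d/n = 1 + 1.55 × 2.8/0.27 = 17.07.
Sorption retards both mechanisms: v_R = v/R = 0.08026 m/day, D_R = D/R = 0.001277 m²/day.
Peak time from v_R²t² + 2D_R t − x² = 0: t = (√(D_R² + v_R²x²) − D_R)/v_R².
√(D_R² + v_R²x²) = √(0.001277² + 0.08026² × 265²) = 21.27; v_R² = 0.006442.
t = (21.27 − 0.001277)/0.006442 = 3300 days.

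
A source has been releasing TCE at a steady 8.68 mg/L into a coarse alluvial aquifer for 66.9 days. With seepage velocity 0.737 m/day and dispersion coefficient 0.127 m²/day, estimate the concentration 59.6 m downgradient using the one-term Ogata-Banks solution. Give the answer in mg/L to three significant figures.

0.0543 mg/L

For a continuous step input, C/C₀ ≈ ½·erfc((x−vt)/(2√(Dt))).
vt = 0.737 × 66.9 = 49.3053 m and 2√(Dt) = 2√(0.127 × 66.9) = 5.830 m.
Argument (x−vt)/(2√(Dt)) = (59.6 − 49.3053)/5.830 = 1.766; ½·erfc(1.766) = 0.006254.
C = 8.68 × 0.006254 = 0.0543 mg/L.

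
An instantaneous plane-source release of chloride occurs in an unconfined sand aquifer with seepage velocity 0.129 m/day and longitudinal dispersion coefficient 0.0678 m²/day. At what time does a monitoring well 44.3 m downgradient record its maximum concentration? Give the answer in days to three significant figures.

For the 1D instantaneous-source solution, setting ∂C/∂t = 0 at fixed x gives v²t² + 2Dt − x² = 0, so t = (√(D² + v²x²) − D)/v².
√(D² + v²x²) = √(0.0678² + 0.129² × 44.3²) = 5.715; v² = 0.016641.
t = (5.715 − 0.0678)/0.016641 = 339 days (vs. the pure-advection estimate x/v = 343 d).

339 days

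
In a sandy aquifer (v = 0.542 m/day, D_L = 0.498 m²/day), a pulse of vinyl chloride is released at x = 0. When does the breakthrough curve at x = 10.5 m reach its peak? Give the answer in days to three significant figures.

17.8 days

For the 1D instantaneous-source solution, setting ∂C/∂t = 0 at fixed x gives v²t² + 2Dt − x² = 0, so t = (√(D² + v²x²) − D)/v².
√(D² + v²x²) = √(0.498² + 0.542² × 10.5²) = 5.713; v² = 0.293764.
t = (5.713 − 0.498)/0.293764 = 17.8 days (vs. the pure-advection estimate x/v = 19.4 d).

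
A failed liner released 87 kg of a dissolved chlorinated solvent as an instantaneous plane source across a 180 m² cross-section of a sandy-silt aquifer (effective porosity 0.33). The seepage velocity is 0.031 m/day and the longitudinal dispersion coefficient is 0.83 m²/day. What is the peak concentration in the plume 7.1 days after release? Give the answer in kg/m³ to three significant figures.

The peak of an instantaneous 1D plume sits at x = vt; there the Gaussian factor is 1 and C_max = M/(n_e·A·√(4πDt)), where n_e·A is the pore area the mass is dissolved in.
√(4πDt) = √(4π × 0.83 × 7.1) = 8.605 m, so C_max = 87/(0.33 × 180 × 8.605) = 0.170 kg/m³.

0.170 kg/m³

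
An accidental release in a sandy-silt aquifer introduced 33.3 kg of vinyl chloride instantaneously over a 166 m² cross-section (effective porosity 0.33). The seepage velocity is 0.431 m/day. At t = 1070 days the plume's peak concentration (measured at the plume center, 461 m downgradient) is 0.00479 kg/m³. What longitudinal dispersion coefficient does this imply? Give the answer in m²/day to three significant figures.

At the plume center C_max = M/(n_e·A·√(4πDt)), so D = M²/(4πt·(n_e·A·C_max)²).
n_e·A·C_max = 0.33 × 166 × 0.00479 = 0.2624 kg/m.
D = 33.3²/(4π × 1070 × 0.2624²) = 1.20 m²/day.

1.20 m²/day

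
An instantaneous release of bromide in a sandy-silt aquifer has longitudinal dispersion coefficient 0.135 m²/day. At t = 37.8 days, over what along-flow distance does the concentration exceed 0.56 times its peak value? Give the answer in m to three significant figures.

6.88 m

The plume is Gaussian with σ = √(2Dt) = √(2 × 0.135 × 37.8) = 3.195 m.
C/C_peak = exp(−Δx²/(2σ²)) = 0.56 ⇒ Δx = σ·√(−2 ln 0.56) = 3.195 × 1.077 = 3.441 m.
Width = 2Δx = 6.88 m.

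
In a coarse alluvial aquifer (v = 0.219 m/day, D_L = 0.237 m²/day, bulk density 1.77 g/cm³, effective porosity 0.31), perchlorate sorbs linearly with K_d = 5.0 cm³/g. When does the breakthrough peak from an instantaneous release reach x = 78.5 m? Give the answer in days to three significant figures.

10400 days

Retardation factor R = 1 + ρ_b·K_d/n = 1 + 1.77 × 5.0/0.31 = 29.55.
Sorption retards both mechanisms: v_R = v/R = 0.007411 m/day, D_R = D/R = 0.008020 m²/day.
Peak time from v_R²t² + 2D_R t − x² = 0: t = (√(D_R² + v_R²x²) − D_R)/v_R².
√(D_R² + v_R²x²) = √(0.008020² + 0.007411² × 78.5²) = 0.5818; v_R² = 5.492e-05.
t = (0.5818 − 0.008020)/5.492e-05 = 10400 days.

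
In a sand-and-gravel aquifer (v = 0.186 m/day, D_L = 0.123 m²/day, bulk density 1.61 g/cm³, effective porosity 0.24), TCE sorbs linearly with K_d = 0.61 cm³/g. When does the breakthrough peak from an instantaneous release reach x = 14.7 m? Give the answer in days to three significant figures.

Retardation factor R = 1 + ρ_b·K_d/n = 1 + 1.61 × 0.61/0.24 = 5.092.
Sorption retards both mechanisms: v_R = v/R = 0.03653 m/day, D_R = D/R = 0.02416 m²/day.
Peak time from v_R²t² + 2D_R t − x² = 0: t = (√(D_R² + v_R²x²) − D_R)/v_R².
√(D_R² + v_R²x²) = √(0.02416² + 0.03653² × 14.7²) = 0.5375; v_R² = 0.001334.
t = (0.5375 − 0.02416)/0.001334 = 385 days.

385 days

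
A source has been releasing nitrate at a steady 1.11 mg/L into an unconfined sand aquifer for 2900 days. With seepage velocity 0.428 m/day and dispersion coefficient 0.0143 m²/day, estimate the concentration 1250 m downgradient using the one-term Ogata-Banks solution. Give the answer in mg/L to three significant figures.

0.185 mg/L

For a continuous step input, C/C₀ ≈ ½·erfc((x−vt)/(2√(Dt))).
vt = 0.428 × 2900 = 1241.2 m and 2√(Dt) = 2√(0.0143 × 2900) = 12.88 m.
Argument (x−vt)/(2√(Dt)) = (1250 − 1241.2)/12.88 = 0.6832; ½·erfc(0.6832) = 0.1670.
C = 1.11 × 0.1670 = 0.185 mg/L.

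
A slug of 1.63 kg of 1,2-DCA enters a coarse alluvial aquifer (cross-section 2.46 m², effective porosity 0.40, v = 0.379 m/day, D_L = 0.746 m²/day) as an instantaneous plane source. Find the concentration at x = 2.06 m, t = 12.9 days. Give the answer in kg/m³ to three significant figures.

0.122 kg/m³

For an instantaneous plane source, C(x,t) = M/(n_e·A·√(4πDt)) · exp(−(x−vt)²/(4Dt)), with n_e·A the pore (flow) area.
Plume center vt = 0.379 × 12.9 = 4.8891 m, so the well at 2.06 m is 2.8291 m upgradient of the peak.
√(4πDt) = 11.00 m, giving peak height M/(n_e·A·√(4πDt)) = 1.63/(0.40 × 2.46 × 11.00) = 0.1506 kg/m³.
(x−vt)²/(4Dt) = (-2.8291)²/(4 × 0.746 × 12.9) = 0.2079; exp(−0.2079) = 0.8123.
C = 0.1506 × 0.8123 = 0.122 kg/m³.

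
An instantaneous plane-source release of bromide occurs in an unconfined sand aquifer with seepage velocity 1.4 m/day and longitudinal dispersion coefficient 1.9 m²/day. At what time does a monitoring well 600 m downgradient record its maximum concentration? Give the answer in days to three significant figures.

For the 1D instantaneous-source solution, setting ∂C/∂t = 0 at fixed x gives v²t² + 2Dt − x² = 0, so t = (√(D² + v²x²) − D)/v².
√(D² + v²x²) = √(1.9² + 1.4² × 600²) = 840.0; v² = 1.96.
t = (840.0 − 1.9)/1.96 = 428 days (vs. the pure-advection estimate x/v = 429 d).

428 days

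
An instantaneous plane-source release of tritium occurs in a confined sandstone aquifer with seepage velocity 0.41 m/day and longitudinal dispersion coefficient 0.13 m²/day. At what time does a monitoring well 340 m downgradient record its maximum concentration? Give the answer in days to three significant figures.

828 days

For the 1D instantaneous-source solution, setting ∂C/∂t = 0 at fixed x gives v²t² + 2Dt − x² = 0, so t = (√(D² + v²x²) − D)/v².
√(D² + v²x²) = √(0.13² + 0.41² × 340²) = 139.4; v² = 0.1681.
t = (139.4 − 0.13)/0.1681 = 828 days (vs. the pure-advection estimate x/v = 829 d).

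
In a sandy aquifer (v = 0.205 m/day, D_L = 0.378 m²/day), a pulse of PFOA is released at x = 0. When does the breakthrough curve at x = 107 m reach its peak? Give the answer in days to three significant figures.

For the 1D instantaneous-source solution, setting ∂C/∂t = 0 at fixed x gives v²t² + 2Dt − x² = 0, so t = (√(D² + v²x²) − D)/v².
√(D² + v²x²) = √(0.378² + 0.205² × 107²) = 21.94; v² = 0.042025.
t = (21.94 − 0.378)/0.042025 = 513 days (vs. the pure-advection estimate x/v = 522 d).

513 days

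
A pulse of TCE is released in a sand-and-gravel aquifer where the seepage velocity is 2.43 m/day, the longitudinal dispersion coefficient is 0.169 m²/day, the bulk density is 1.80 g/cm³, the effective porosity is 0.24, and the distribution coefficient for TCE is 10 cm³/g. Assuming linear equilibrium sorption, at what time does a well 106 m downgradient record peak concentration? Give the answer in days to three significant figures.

Retardation factor R = 1 + ρ_b·K_d/n = 1 + 1.80 × 10/0.24 = 76.00.
Sorption retards both mechanisms: v_R = v/R = 0.03197 m/day, D_R = D/R = 0.002224 m²/day.
Peak time from v_R²t² + 2D_R t − x² = 0: t = (√(D_R² + v_R²x²) − D_R)/v_R².
√(D_R² + v_R²x²) = √(0.002224² + 0.03197² × 106²) = 3.389; v_R² = 0.001022.
t = (3.389 − 0.002224)/0.001022 = 3310 days.

3310 days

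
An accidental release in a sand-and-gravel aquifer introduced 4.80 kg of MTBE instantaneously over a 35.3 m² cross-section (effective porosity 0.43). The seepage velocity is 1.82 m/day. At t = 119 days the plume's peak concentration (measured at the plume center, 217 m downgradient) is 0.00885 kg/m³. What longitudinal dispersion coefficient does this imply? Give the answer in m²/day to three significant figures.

At the plume center C_max = M/(n_e·A·√(4πDt)), so D = M²/(4πt·(n_e·A·C_max)²).
n_e·A·C_max = 0.43 × 35.3 × 0.00885 = 0.1343 kg/m.
D = 4.80²/(4π × 119 × 0.1343²) = 0.854 m²/day.

0.854 m²/day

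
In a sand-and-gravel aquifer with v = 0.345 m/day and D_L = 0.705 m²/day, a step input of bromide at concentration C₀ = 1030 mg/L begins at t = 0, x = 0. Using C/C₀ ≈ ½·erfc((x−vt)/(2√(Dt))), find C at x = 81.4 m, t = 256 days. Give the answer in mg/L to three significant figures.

661 mg/L

For a continuous step input, C/C₀ ≈ ½·erfc((x−vt)/(2√(Dt))).
vt = 0.345 × 256 = 88.32 m and 2√(Dt) = 2√(0.705 × 256) = 26.87 m.
Argument (x−vt)/(2√(Dt)) = (81.4 − 88.32)/26.87 = -0.2575; ½·erfc(-0.2575) = 0.6421.
C = 1030 × 0.6421 = 661 mg/L.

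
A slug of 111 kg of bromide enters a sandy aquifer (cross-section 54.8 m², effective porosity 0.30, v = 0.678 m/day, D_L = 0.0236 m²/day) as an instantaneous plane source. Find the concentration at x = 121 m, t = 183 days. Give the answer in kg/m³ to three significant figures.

0.530 kg/m³

For an instantaneous plane source, C(x,t) = M/(n_e·A·√(4πDt)) · exp(−(x−vt)²/(4Dt)), with n_e·A the pore (flow) area.
Plume center vt = 0.678 × 183 = 124.074 m, so the well at 121 m is 3.074 m upgradient of the peak.
√(4πDt) = 7.367 m, giving peak height M/(n_e·A·√(4πDt)) = 111/(0.30 × 54.8 × 7.367) = 0.9165 kg/m³.
(x−vt)²/(4Dt) = (-3.074)²/(4 × 0.0236 × 183) = 0.5470; exp(−0.5470) = 0.5787.
C = 0.9165 × 0.5787 = 0.530 kg/m³.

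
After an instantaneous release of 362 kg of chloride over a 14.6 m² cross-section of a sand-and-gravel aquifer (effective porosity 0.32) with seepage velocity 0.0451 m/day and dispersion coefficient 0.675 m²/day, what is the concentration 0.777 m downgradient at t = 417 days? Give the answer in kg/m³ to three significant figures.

0.976 kg/m³

For an instantaneous plane source, C(x,t) = M/(n_e·A·√(4πDt)) · exp(−(x−vt)²/(4Dt)), with n_e·A the pore (flow) area.
Plume center vt = 0.0451 × 417 = 18.8067 m, so the well at 0.777 m is 18.0297 m upgradient of the peak.
√(4πDt) = 59.47 m, giving peak height M/(n_e·A·√(4πDt)) = 362/(0.32 × 14.6 × 59.47) = 1.303 kg/m³.
(x−vt)²/(4Dt) = (-18.0297)²/(4 × 0.675 × 417) = 0.2887; exp(−0.2887) = 0.7492.
C = 1.303 × 0.7492 = 0.976 kg/m³.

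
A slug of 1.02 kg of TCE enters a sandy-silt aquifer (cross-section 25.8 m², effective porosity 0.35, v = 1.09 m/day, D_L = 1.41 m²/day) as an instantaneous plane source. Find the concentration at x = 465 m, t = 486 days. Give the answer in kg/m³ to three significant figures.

0.000264 kg/m³

For an instantaneous plane source, C(x,t) = M/(n_e·A·√(4πDt)) · exp(−(x−vt)²/(4Dt)), with n_e·A the pore (flow) area.
Plume center vt = 1.09 × 486 = 529.74 m, so the well at 465 m is 64.74 m upgradient of the peak.
√(4πDt) = 92.80 m, giving peak height M/(n_e·A·√(4πDt)) = 1.02/(0.35 × 25.8 × 92.80) = 0.001217 kg/m³.
(x−vt)²/(4Dt) = (-64.74)²/(4 × 1.41 × 486) = 1.529; exp(−1.529) = 0.2168.
C = 0.001217 × 0.2168 = 0.000264 kg/m³.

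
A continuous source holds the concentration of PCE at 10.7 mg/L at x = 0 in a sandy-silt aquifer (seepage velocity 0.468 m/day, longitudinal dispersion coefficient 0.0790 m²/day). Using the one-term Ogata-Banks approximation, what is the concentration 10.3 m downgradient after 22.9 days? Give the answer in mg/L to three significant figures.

6.28 mg/L

For a continuous step input, C/C₀ ≈ ½·erfc((x−vt)/(2√(Dt))).
vt = 0.468 × 22.9 = 10.7172 m and 2√(Dt) = 2√(0.0790 × 22.9) = 2.690 m.
Argument (x−vt)/(2√(Dt)) = (10.3 − 10.7172)/2.690 = -0.1551; ½·erfc(-0.1551) = 0.5868.
C = 10.7 × 0.5868 = 6.28 mg/L.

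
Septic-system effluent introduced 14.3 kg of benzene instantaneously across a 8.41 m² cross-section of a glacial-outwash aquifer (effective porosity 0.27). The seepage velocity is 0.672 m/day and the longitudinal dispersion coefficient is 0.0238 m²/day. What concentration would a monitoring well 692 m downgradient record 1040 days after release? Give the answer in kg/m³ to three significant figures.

0.221 kg/m³

For an instantaneous plane source, C(x,t) = M/(n_e·A·√(4πDt)) · exp(−(x−vt)²/(4Dt)), with n_e·A the pore (flow) area.
Plume center vt = 0.672 × 1040 = 698.88 m, so the well at 692 m is 6.88 m upgradient of the peak.
√(4πDt) = 17.64 m, giving peak height M/(n_e·A·√(4πDt)) = 14.3/(0.27 × 8.41 × 17.64) = 0.3570 kg/m³.
(x−vt)²/(4Dt) = (-6.88)²/(4 × 0.0238 × 1040) = 0.4781; exp(−0.4781) = 0.6200.
C = 0.3570 × 0.6200 = 0.221 kg/m³.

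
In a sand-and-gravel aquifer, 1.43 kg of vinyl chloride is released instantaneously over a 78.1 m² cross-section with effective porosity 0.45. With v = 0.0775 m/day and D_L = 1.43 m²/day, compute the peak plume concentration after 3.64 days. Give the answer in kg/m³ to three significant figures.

0.00503 kg/m³

The peak of an instantaneous 1D plume sits at x = vt; there the Gaussian factor is 1 and C_max = M/(n_e·A·√(4πDt)), where n_e·A is the pore area the mass is dissolved in.
√(4πDt) = √(4π × 1.43 × 3.64) = 8.088 m, so C_max = 1.43/(0.45 × 78.1 × 8.088) = 0.00503 kg/m³.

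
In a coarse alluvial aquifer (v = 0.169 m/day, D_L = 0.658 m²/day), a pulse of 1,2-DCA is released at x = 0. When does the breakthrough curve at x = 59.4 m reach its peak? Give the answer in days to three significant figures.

329 days

For the 1D instantaneous-source solution, setting ∂C/∂t = 0 at fixed x gives v²t² + 2Dt − x² = 0, so t = (√(D² + v²x²) − D)/v².
√(D² + v²x²) = √(0.658² + 0.169² × 59.4²) = 10.06; v² = 0.028561.
t = (10.06 − 0.658)/0.028561 = 329 days (vs. the pure-advection estimate x/v = 351 d).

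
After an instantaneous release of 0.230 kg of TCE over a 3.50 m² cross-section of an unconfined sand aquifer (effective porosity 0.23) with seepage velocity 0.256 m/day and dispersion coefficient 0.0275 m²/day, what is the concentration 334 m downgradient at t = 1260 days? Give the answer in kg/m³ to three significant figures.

0.00533 kg/m³

For an instantaneous plane source, C(x,t) = M/(n_e·A·√(4πDt)) · exp(−(x−vt)²/(4Dt)), with n_e·A the pore (flow) area.
Plume center vt = 0.256 × 1260 = 322.56 m, so the well at 334 m is 11.44 m downgradient of the peak.
√(4πDt) = 20.87 m, giving peak height M/(n_e·A·√(4πDt)) = 0.230/(0.23 × 3.50 × 20.87) = 0.01369 kg/m³.
(x−vt)²/(4Dt) = (11.44)²/(4 × 0.0275 × 1260) = 0.9443; exp(−0.9443) = 0.3890.
C = 0.01369 × 0.3890 = 0.00533 kg/m³.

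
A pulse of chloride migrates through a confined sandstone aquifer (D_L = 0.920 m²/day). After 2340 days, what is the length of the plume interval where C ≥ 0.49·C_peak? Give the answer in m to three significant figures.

157 m

The plume is Gaussian with σ = √(2Dt) = √(2 × 0.920 × 2340) = 65.62 m.
C/C_peak = exp(−Δx²/(2σ²)) = 0.49 ⇒ Δx = σ·√(−2 ln 0.49) = 65.62 × 1.194 = 78.35 m.
Width = 2Δx = 157 m.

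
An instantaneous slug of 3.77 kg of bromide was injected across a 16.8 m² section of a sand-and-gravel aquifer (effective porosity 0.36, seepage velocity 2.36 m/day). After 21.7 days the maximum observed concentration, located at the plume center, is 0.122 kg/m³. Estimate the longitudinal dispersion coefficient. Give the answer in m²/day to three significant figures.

0.0957 m²/day

At the plume center C_max = M/(n_e·A·√(4πDt)), so D = M²/(4πt·(n_e·A·C_max)²).
n_e·A·C_max = 0.36 × 16.8 × 0.122 = 0.7379 kg/m.
D = 3.77²/(4π × 21.7 × 0.7379²) = 0.0957 m²/day.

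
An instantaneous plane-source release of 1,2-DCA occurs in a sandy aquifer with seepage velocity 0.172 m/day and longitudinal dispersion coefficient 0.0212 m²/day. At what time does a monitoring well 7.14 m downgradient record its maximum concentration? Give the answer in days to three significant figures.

For the 1D instantaneous-source solution, setting ∂C/∂t = 0 at fixed x gives v²t² + 2Dt − x² = 0, so t = (√(D² + v²x²) − D)/v².
√(D² + v²x²) = √(0.0212² + 0.172² × 7.14²) = 1.228; v² = 0.029584.
t = (1.228 − 0.0212)/0.029584 = 40.8 days (vs. the pure-advection estimate x/v = 41.5 d).

40.8 days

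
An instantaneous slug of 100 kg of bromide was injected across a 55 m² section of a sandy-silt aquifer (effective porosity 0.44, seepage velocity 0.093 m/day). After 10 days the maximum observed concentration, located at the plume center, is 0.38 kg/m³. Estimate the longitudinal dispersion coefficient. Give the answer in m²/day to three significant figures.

At the plume center C_max = M/(n_e·A·√(4πDt)), so D = M²/(4πt·(n_e·A·C_max)²).
n_e·A·C_max = 0.44 × 55 × 0.38 = 9.196 kg/m.
D = 100²/(4π × 10 × 9.196²) = 0.941 m²/day.

0.941 m²/day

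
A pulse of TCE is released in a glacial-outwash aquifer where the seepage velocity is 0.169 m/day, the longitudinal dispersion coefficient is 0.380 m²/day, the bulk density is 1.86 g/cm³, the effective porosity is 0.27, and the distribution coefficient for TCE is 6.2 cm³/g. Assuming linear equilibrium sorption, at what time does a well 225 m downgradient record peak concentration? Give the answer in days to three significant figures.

Retardation factor R = 1 + ρ_b·K_d/n = 1 + 1.86 × 6.2/0.27 = 43.71.
Sorption retards both mechanisms: v_R = v/R = 0.003866 m/day, D_R = D/R = 0.008694 m²/day.
Peak time from v_R²t² + 2D_R t − x² = 0: t = (√(D_R² + v_R²x²) − D_R)/v_R².
√(D_R² + v_R²x²) = √(0.008694² + 0.003866² × 225²) = 0.8699; v_R² = 1.495e-05.
t = (0.8699 − 0.008694)/1.495e-05 = 57600 days.

57600 days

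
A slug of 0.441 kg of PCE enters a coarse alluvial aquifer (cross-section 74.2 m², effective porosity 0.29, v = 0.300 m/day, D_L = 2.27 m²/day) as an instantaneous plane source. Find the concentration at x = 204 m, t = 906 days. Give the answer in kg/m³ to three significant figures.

For an instantaneous plane source, C(x,t) = M/(n_e·A·√(4πDt)) · exp(−(x−vt)²/(4Dt)), with n_e·A the pore (flow) area.
Plume center vt = 0.300 × 906 = 271.8 m, so the well at 204 m is 67.8 m upgradient of the peak.
√(4πDt) = 160.8 m, giving peak height M/(n_e·A·√(4πDt)) = 0.441/(0.29 × 74.2 × 160.8) = 0.0001275 kg/m³.
(x−vt)²/(4Dt) = (-67.8)²/(4 × 2.27 × 906) = 0.5588; exp(−0.5588) = 0.5719.
C = 0.0001275 × 0.5719 = 7.29e-05 kg/m³.

7.29e-05 kg/m³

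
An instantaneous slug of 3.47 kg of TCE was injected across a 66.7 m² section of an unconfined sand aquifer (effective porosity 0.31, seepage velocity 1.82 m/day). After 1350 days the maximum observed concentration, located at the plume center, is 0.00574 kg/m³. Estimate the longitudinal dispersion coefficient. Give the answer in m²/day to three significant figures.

0.0504 m²/day

At the plume center C_max = M/(n_e·A·√(4πDt)), so D = M²/(4πt·(n_e·A·C_max)²).
n_e·A·C_max = 0.31 × 66.7 × 0.00574 = 0.1187 kg/m.
D = 3.47²/(4π × 1350 × 0.1187²) = 0.0504 m²/day.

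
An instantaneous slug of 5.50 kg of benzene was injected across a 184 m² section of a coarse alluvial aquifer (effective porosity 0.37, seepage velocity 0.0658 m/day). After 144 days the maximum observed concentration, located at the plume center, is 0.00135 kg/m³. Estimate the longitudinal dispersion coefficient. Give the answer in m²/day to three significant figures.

1.98 m²/day

At the plume center C_max = M/(n_e·A·√(4πDt)), so D = M²/(4πt·(n_e·A·C_max)²).
n_e·A·C_max = 0.37 × 184 × 0.00135 = 0.09191 kg/m.
D = 5.50²/(4π × 144 × 0.09191²) = 1.98 m²/day.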